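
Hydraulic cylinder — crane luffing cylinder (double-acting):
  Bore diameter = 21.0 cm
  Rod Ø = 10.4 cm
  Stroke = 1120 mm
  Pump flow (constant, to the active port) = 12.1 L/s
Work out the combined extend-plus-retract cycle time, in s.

Cap-side area A_cap = π/4 × (21.0 cm)² = 346.4 cm^2
Rod-side annular area A_ann = π/4 × (21.0² − 10.4²) = 261.4 cm^2
t_ext = A_cap·L/Q = 3.206 s
t_ret = A_ann·L/Q = 2.420 s
t_cycle = t_ext + t_ret

t ≈ 5.63 s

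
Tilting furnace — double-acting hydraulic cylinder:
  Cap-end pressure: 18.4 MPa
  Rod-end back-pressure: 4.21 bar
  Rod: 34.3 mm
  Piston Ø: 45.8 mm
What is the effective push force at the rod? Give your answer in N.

F ≈ 30000 N

Cap-side area A_cap = π/4 × (45.8 mm)² = 1647 mm^2
Rod-side annular area A_ann = π/4 × (45.8² − 34.3²) = 723.5 mm^2
Net thrust = P_cap·A_cap − P_rod·A_ann = 30310 N − 304.6 N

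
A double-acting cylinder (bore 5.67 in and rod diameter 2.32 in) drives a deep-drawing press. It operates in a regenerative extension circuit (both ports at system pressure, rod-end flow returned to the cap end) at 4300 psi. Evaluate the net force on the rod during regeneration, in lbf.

With equal pressure on both faces, forces on the annular region cancel; the net push is pressure × rod cross-section.
Rod cross-section A_rod = π/4 × (2.32 in)² = 4.227 in^2
F = P × A_rod

F ≈ 18200 lbf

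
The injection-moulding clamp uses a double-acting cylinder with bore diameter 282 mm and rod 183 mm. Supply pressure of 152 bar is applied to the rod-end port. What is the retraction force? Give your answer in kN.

Rod-side annular area A_ann = π/4 × (282² − 183²) = 36160 mm^2
On retraction the pressure acts on the annular area (bore minus rod).
F = P × A_ann

F ≈ 550 kN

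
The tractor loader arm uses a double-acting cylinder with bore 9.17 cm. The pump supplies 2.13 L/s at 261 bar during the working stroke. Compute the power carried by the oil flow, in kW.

W ≈ 55.6 kW

Hydraulic power = P × Q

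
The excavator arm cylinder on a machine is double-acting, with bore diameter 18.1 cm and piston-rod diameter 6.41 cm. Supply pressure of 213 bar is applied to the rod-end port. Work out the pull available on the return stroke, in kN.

Rod-side annular area A_ann = π/4 × (18.1² − 6.41²) = 225.0 cm^2
On retraction the pressure acts on the annular area (bore minus rod).
F = P × A_ann

F ≈ 479 kN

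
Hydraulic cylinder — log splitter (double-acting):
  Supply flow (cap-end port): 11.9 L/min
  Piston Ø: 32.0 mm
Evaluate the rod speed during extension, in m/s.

v ≈ 0.247 m/s

Cap-side area A_cap = π/4 × (32.0 mm)² = 804.2 mm^2
v = Q / A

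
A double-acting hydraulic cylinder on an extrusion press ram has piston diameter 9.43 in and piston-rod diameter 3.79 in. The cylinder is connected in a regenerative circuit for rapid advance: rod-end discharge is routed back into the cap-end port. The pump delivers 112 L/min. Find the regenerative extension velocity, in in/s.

v ≈ 10.1 in/s

In regeneration the rod-end outflow joins the pump flow into the cap end, so the net volume the pump must supply per unit advance equals the rod cross-section area.
Rod cross-section A_rod = π/4 × (3.79 in)² = 11.28 in^2
v = Q_pump / A_rod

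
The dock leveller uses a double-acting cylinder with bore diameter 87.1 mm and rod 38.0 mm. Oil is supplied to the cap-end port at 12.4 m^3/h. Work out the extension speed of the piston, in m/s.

Cap-side area A_cap = π/4 × (87.1 mm)² = 5958 mm^2
v = Q / A

v ≈ 0.578 m/s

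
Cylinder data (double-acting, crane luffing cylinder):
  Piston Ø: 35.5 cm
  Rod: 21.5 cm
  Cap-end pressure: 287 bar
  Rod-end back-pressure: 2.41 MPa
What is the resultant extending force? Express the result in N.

Cap-side area A_cap = π/4 × (35.5 cm)² = 989.8 cm^2
Rod-side annular area A_ann = π/4 × (35.5² − 21.5²) = 626.7 cm^2
Net thrust = P_cap·A_cap − P_rod·A_ann = 2.841e6 N − 1.510e5 N

F ≈ 2.69e6 N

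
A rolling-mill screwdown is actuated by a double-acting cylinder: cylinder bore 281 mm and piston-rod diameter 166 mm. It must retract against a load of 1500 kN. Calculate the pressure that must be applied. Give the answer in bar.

Rod-side annular area A_ann = π/4 × (281² − 166²) = 40370 mm^2
Retraction: pressure acts on the annular area.
P = F / A = 1500 kN / A

P ≈ 372 bar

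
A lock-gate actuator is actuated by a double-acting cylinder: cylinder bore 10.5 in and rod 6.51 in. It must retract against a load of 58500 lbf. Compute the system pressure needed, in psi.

P ≈ 1100 psi

Rod-side annular area A_ann = π/4 × (10.5² − 6.51²) = 53.30 in^2
Retraction: pressure acts on the annular area.
P = F / A = 58500 lbf / A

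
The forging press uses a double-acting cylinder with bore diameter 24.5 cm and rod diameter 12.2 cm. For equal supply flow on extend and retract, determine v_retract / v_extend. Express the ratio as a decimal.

v_ret/v_ext ≈ 1.33

Cap-side area A_cap = π/4 × (24.5 cm)² = 471.4 cm^2
Rod-side annular area A_ann = π/4 × (24.5² − 12.2²) = 354.5 cm^2
For equal Q, v ∝ 1/A, so v_ret/v_ext = A_cap/A_ann.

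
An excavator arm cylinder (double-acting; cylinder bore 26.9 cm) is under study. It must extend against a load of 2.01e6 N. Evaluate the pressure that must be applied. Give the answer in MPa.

P ≈ 35.4 MPa

Cap-side area A_cap = π/4 × (26.9 cm)² = 568.3 cm^2
P = F / A = 2.01e6 N / A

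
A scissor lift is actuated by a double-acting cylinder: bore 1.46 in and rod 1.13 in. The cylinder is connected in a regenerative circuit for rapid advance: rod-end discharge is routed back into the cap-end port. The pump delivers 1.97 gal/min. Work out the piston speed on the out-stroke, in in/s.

v ≈ 7.56 in/s

In regeneration the rod-end outflow joins the pump flow into the cap end, so the net volume the pump must supply per unit advance equals the rod cross-section area.
Rod cross-section A_rod = π/4 × (1.13 in)² = 1.003 in^2
v = Q_pump / A_rod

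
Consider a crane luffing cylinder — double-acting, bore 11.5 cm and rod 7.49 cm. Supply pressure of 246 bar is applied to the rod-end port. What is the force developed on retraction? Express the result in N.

F ≈ 1.47e5 N

Rod-side annular area A_ann = π/4 × (11.5² − 7.49²) = 59.81 cm^2
On retraction the pressure acts on the annular area (bore minus rod).
F = P × A_ann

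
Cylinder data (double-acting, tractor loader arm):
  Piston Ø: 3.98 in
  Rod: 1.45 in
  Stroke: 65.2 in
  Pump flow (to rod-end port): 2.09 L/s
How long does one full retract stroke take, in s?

Rod-side annular area A_ann = π/4 × (3.98² − 1.45²) = 10.79 in^2
Swept volume V = A × L; t = V / Q = A·L / Q

t ≈ 5.52 s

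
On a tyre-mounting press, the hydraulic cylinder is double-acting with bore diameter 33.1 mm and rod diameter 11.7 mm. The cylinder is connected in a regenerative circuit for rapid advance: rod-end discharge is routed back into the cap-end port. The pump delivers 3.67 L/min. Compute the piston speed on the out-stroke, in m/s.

In regeneration the rod-end outflow joins the pump flow into the cap end, so the net volume the pump must supply per unit advance equals the rod cross-section area.
Rod cross-section A_rod = π/4 × (11.7 mm)² = 107.5 mm^2
v = Q_pump / A_rod

v ≈ 0.569 m/s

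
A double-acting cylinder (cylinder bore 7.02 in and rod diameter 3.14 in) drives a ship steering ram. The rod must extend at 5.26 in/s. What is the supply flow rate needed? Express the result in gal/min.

Cap-side area A_cap = π/4 × (7.02 in)² = 38.70 in^2
Q = A × v

Q ≈ 52.9 gal/min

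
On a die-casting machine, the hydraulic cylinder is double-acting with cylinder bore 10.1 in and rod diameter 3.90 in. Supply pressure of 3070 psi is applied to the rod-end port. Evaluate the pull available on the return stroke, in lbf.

F ≈ 2.09e5 lbf

Rod-side annular area A_ann = π/4 × (10.1² − 3.90²) = 68.17 in^2
On retraction the pressure acts on the annular area (bore minus rod).
F = P × A_ann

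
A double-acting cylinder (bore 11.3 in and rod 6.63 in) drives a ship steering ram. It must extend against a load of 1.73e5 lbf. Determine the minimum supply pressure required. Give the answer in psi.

Cap-side area A_cap = π/4 × (11.3 in)² = 100.3 in^2
P = F / A = 1.73e5 lbf / A

P ≈ 1730 psi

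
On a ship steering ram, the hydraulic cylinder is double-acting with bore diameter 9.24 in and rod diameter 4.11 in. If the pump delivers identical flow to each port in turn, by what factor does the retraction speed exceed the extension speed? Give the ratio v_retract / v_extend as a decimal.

v_ret/v_ext ≈ 1.25

Cap-side area A_cap = π/4 × (9.24 in)² = 67.06 in^2
Rod-side annular area A_ann = π/4 × (9.24² − 4.11²) = 53.79 in^2
For equal Q, v ∝ 1/A, so v_ret/v_ext = A_cap/A_ann.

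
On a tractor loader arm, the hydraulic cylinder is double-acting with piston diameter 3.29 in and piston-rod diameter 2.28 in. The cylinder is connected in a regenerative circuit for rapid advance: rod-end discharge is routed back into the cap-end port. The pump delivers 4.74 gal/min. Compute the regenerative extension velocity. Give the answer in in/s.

In regeneration the rod-end outflow joins the pump flow into the cap end, so the net volume the pump must supply per unit advance equals the rod cross-section area.
Rod cross-section A_rod = π/4 × (2.28 in)² = 4.083 in^2
v = Q_pump / A_rod

v ≈ 4.47 in/s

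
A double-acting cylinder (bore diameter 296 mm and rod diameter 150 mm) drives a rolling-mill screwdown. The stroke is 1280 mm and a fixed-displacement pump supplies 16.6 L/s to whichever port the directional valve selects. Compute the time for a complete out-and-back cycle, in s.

Cap-side area A_cap = π/4 × (296 mm)² = 68810 mm^2
Rod-side annular area A_ann = π/4 × (296² − 150²) = 51140 mm^2
t_ext = A_cap·L/Q = 5.306 s
t_ret = A_ann·L/Q = 3.943 s
t_cycle = t_ext + t_ret

t ≈ 9.25 s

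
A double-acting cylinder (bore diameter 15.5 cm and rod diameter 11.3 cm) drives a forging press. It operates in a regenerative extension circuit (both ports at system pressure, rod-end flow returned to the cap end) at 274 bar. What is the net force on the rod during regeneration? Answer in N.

With equal pressure on both faces, forces on the annular region cancel; the net push is pressure × rod cross-section.
Rod cross-section A_rod = π/4 × (11.3 cm)² = 100.3 cm^2
F = P × A_rod

F ≈ 2.75e5 N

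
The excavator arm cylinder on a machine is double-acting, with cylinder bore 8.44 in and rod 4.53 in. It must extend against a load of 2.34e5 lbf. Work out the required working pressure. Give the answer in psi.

P ≈ 4180 psi

Cap-side area A_cap = π/4 × (8.44 in)² = 55.95 in^2
P = F / A = 2.34e5 lbf / A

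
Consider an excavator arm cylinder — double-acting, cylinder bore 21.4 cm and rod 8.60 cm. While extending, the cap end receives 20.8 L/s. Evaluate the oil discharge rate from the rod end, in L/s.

Q_out ≈ 17.4 L/s

Cap-side area A_cap = π/4 × (21.4 cm)² = 359.7 cm^2
Rod-side annular area A_ann = π/4 × (21.4² − 8.60²) = 301.6 cm^2
Piston speed v = Q_in/A_cap; rod-end outflow Q_out = v × A_ann = Q_in × A_ann/A_cap.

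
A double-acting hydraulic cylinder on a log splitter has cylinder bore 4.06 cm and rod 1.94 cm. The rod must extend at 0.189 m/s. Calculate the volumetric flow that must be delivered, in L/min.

Cap-side area A_cap = π/4 × (4.06 cm)² = 12.95 cm^2
Q = A × v

Q ≈ 14.7 L/min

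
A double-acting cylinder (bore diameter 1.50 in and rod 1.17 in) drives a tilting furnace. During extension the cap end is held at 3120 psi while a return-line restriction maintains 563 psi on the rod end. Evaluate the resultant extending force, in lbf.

Cap-side area A_cap = π/4 × (1.50 in)² = 1.767 in^2
Rod-side annular area A_ann = π/4 × (1.50² − 1.17²) = 0.6920 in^2
Net thrust = P_cap·A_cap − P_rod·A_ann = 5513 lbf − 389.6 lbf

F ≈ 5120 lbf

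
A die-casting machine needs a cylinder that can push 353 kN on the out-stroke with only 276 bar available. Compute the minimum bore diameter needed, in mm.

Extension force acts on the full piston face: F = P × (π/4)D².
D = √(4F / (πP)) = √(4 × 353 kN / (π × 276 bar))

D ≈ 128 mm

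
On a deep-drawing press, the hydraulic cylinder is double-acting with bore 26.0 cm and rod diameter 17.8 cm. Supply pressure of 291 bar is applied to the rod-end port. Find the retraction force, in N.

Rod-side annular area A_ann = π/4 × (26.0² − 17.8²) = 282.1 cm^2
On retraction the pressure acts on the annular area (bore minus rod).
F = P × A_ann

F ≈ 8.21e5 N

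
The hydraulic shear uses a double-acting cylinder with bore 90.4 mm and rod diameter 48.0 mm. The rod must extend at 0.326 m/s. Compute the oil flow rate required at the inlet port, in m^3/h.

Cap-side area A_cap = π/4 × (90.4 mm)² = 6418 mm^2
Q = A × v

Q ≈ 7.53 m^3/h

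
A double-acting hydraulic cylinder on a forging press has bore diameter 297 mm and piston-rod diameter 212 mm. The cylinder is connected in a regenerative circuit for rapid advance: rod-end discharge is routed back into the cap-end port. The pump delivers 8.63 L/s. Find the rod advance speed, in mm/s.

In regeneration the rod-end outflow joins the pump flow into the cap end, so the net volume the pump must supply per unit advance equals the rod cross-section area.
Rod cross-section A_rod = π/4 × (212 mm)² = 35300 mm^2
v = Q_pump / A_rod

v ≈ 244 mm/s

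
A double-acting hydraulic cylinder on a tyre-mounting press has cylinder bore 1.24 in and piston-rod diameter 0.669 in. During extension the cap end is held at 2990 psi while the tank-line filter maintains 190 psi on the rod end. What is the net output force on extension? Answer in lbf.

Cap-side area A_cap = π/4 × (1.24 in)² = 1.208 in^2
Rod-side annular area A_ann = π/4 × (1.24² − 0.669²) = 0.8561 in^2
Net thrust = P_cap·A_cap − P_rod·A_ann = 3611 lbf − 162.7 lbf

F ≈ 3450 lbf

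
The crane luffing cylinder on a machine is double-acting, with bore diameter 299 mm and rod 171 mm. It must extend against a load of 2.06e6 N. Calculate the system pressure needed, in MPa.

P ≈ 29.3 MPa

Cap-side area A_cap = π/4 × (299 mm)² = 70220 mm^2
P = F / A = 2.06e6 N / A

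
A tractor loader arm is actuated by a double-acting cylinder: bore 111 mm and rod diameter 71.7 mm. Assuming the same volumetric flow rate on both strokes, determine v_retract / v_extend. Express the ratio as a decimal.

Cap-side area A_cap = π/4 × (111 mm)² = 9677 mm^2
Rod-side annular area A_ann = π/4 × (111² − 71.7²) = 5639 mm^2
For equal Q, v ∝ 1/A, so v_ret/v_ext = A_cap/A_ann.

v_ret/v_ext ≈ 1.72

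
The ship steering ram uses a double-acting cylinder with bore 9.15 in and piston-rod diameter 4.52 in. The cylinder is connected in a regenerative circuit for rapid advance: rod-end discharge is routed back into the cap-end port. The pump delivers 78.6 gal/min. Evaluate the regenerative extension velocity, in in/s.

v ≈ 18.9 in/s

In regeneration the rod-end outflow joins the pump flow into the cap end, so the net volume the pump must supply per unit advance equals the rod cross-section area.
Rod cross-section A_rod = π/4 × (4.52 in)² = 16.05 in^2
v = Q_pump / A_rod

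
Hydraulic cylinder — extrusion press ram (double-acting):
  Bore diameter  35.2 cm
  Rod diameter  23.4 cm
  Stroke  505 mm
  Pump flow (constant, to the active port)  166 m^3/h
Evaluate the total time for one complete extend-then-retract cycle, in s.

t ≈ 1.66 s

Cap-side area A_cap = π/4 × (35.2 cm)² = 973.1 cm^2
Rod-side annular area A_ann = π/4 × (35.2² − 23.4²) = 543.1 cm^2
t_ext = A_cap·L/Q = 1.066 s
t_ret = A_ann·L/Q = 0.5948 s
t_cycle = t_ext + t_ret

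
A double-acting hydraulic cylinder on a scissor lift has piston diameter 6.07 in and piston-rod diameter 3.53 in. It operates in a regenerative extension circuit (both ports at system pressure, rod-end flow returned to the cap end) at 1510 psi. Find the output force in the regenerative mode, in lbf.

With equal pressure on both faces, forces on the annular region cancel; the net push is pressure × rod cross-section.
Rod cross-section A_rod = π/4 × (3.53 in)² = 9.787 in^2
F = P × A_rod

F ≈ 14800 lbf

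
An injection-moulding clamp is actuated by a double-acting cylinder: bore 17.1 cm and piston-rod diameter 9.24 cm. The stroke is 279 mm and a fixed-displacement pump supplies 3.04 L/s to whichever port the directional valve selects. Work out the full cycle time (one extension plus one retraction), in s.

Cap-side area A_cap = π/4 × (17.1 cm)² = 229.7 cm^2
Rod-side annular area A_ann = π/4 × (17.1² − 9.24²) = 162.6 cm^2
t_ext = A_cap·L/Q = 2.108 s
t_ret = A_ann·L/Q = 1.492 s
t_cycle = t_ext + t_ret

t ≈ 3.60 s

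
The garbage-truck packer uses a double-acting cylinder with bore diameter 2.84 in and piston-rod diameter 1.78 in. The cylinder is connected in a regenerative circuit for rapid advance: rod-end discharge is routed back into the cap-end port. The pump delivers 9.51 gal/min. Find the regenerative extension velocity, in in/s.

In regeneration the rod-end outflow joins the pump flow into the cap end, so the net volume the pump must supply per unit advance equals the rod cross-section area.
Rod cross-section A_rod = π/4 × (1.78 in)² = 2.488 in^2
v = Q_pump / A_rod

v ≈ 14.7 in/s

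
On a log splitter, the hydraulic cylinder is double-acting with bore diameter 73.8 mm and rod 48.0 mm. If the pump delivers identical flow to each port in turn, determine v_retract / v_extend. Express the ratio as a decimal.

v_ret/v_ext ≈ 1.73

Cap-side area A_cap = π/4 × (73.8 mm)² = 4278 mm^2
Rod-side annular area A_ann = π/4 × (73.8² − 48.0²) = 2468 mm^2
For equal Q, v ∝ 1/A, so v_ret/v_ext = A_cap/A_ann.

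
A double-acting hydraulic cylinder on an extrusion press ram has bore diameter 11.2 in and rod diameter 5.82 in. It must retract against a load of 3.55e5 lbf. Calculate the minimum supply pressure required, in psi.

Rod-side annular area A_ann = π/4 × (11.2² − 5.82²) = 71.92 in^2
Retraction: pressure acts on the annular area.
P = F / A = 3.55e5 lbf / A

P ≈ 4940 psi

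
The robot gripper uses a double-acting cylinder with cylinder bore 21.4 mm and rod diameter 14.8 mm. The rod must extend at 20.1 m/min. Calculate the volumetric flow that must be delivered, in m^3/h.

Cap-side area A_cap = π/4 × (21.4 mm)² = 359.7 mm^2
Q = A × v

Q ≈ 0.434 m^3/h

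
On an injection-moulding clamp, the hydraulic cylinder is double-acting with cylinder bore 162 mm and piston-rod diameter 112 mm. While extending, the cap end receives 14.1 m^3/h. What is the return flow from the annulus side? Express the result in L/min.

Q_out ≈ 123 L/min

Cap-side area A_cap = π/4 × (162 mm)² = 20610 mm^2
Rod-side annular area A_ann = π/4 × (162² − 112²) = 10760 mm^2
Piston speed v = Q_in/A_cap; rod-end outflow Q_out = v × A_ann = Q_in × A_ann/A_cap.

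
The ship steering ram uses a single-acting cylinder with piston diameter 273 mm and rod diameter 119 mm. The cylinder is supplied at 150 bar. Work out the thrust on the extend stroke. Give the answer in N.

F ≈ 8.78e5 N

Cap-side area A_cap = π/4 × (273 mm)² = 58530 mm^2
F = P × A_cap = 150 bar × A_cap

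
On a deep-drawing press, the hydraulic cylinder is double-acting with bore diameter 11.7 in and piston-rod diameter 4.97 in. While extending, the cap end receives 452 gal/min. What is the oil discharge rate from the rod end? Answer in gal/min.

Cap-side area A_cap = π/4 × (11.7 in)² = 107.5 in^2
Rod-side annular area A_ann = π/4 × (11.7² − 4.97²) = 88.11 in^2
Piston speed v = Q_in/A_cap; rod-end outflow Q_out = v × A_ann = Q_in × A_ann/A_cap.

Q_out ≈ 370 gal/min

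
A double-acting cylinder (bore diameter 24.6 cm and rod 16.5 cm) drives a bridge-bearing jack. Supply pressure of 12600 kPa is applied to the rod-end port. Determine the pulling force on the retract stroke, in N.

F ≈ 3.29e5 N

Rod-side annular area A_ann = π/4 × (24.6² − 16.5²) = 261.5 cm^2
On retraction the pressure acts on the annular area (bore minus rod).
F = P × A_ann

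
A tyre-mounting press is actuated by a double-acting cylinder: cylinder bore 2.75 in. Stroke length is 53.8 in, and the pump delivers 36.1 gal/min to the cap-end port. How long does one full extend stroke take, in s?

t ≈ 2.30 s

Cap-side area A_cap = π/4 × (2.75 in)² = 5.940 in^2
Swept volume V = A × L; t = V / Q = A·L / Q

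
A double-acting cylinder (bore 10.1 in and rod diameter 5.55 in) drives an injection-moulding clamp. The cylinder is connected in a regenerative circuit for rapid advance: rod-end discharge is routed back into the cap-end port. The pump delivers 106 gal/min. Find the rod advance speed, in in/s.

v ≈ 16.9 in/s

In regeneration the rod-end outflow joins the pump flow into the cap end, so the net volume the pump must supply per unit advance equals the rod cross-section area.
Rod cross-section A_rod = π/4 × (5.55 in)² = 24.19 in^2
v = Q_pump / A_rod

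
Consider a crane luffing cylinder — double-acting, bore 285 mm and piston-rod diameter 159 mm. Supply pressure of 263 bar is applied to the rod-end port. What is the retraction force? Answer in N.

Rod-side annular area A_ann = π/4 × (285² − 159²) = 43940 mm^2
On retraction the pressure acts on the annular area (bore minus rod).
F = P × A_ann

F ≈ 1.16e6 N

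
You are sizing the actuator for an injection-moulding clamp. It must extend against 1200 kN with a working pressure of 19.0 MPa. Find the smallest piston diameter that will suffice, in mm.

D ≈ 284 mm

Extension force acts on the full piston face: F = P × (π/4)D².
D = √(4F / (πP)) = √(4 × 1200 kN / (π × 19.0 MPa))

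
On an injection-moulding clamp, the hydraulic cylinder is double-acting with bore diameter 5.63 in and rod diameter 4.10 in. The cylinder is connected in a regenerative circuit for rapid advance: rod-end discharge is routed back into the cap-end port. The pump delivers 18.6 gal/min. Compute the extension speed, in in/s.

In regeneration the rod-end outflow joins the pump flow into the cap end, so the net volume the pump must supply per unit advance equals the rod cross-section area.
Rod cross-section A_rod = π/4 × (4.10 in)² = 13.20 in^2
v = Q_pump / A_rod

v ≈ 5.42 in/s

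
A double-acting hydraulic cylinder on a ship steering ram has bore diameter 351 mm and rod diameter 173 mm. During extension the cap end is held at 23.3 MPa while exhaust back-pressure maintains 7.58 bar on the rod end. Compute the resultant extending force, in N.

Cap-side area A_cap = π/4 × (351 mm)² = 96760 mm^2
Rod-side annular area A_ann = π/4 × (351² − 173²) = 73260 mm^2
Net thrust = P_cap·A_cap − P_rod·A_ann = 2.255e6 N − 55530 N

F ≈ 2.20e6 N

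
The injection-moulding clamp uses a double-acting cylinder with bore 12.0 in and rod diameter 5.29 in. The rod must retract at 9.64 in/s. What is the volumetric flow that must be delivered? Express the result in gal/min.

Q ≈ 228 gal/min

Rod-side annular area A_ann = π/4 × (12.0² − 5.29²) = 91.12 in^2
Q = A × v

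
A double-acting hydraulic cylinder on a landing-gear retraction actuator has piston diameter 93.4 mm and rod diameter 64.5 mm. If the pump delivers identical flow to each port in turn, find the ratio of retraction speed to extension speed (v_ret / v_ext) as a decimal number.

v_ret/v_ext ≈ 1.91

Cap-side area A_cap = π/4 × (93.4 mm)² = 6851 mm^2
Rod-side annular area A_ann = π/4 × (93.4² − 64.5²) = 3584 mm^2
For equal Q, v ∝ 1/A, so v_ret/v_ext = A_cap/A_ann.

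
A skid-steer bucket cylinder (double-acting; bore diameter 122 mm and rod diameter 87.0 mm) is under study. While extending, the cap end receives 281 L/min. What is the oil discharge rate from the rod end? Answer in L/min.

Cap-side area A_cap = π/4 × (122 mm)² = 11690 mm^2
Rod-side annular area A_ann = π/4 × (122² − 87.0²) = 5745 mm^2
Piston speed v = Q_in/A_cap; rod-end outflow Q_out = v × A_ann = Q_in × A_ann/A_cap.

Q_out ≈ 138 L/min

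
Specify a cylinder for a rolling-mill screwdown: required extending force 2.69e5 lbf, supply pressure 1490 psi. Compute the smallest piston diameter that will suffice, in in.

Extension force acts on the full piston face: F = P × (π/4)D².
D = √(4F / (πP)) = √(4 × 2.69e5 lbf / (π × 1490 psi))

D ≈ 15.2 in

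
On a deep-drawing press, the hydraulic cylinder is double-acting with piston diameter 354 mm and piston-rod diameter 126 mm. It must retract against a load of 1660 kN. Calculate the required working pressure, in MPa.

Rod-side annular area A_ann = π/4 × (354² − 126²) = 85950 mm^2
Retraction: pressure acts on the annular area.
P = F / A = 1660 kN / A

P ≈ 19.3 MPa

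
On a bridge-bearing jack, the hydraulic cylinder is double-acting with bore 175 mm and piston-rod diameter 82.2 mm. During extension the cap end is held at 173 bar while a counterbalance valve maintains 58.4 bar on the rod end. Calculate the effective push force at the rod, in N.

Cap-side area A_cap = π/4 × (175 mm)² = 24050 mm^2
Rod-side annular area A_ann = π/4 × (175² − 82.2²) = 18750 mm^2
Net thrust = P_cap·A_cap − P_rod·A_ann = 4.161e5 N − 1.095e5 N

F ≈ 3.07e5 N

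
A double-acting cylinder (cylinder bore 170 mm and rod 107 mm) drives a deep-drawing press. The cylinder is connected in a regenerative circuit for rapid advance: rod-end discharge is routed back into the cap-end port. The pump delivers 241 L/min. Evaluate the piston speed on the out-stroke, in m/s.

In regeneration the rod-end outflow joins the pump flow into the cap end, so the net volume the pump must supply per unit advance equals the rod cross-section area.
Rod cross-section A_rod = π/4 × (107 mm)² = 8992 mm^2
v = Q_pump / A_rod

v ≈ 0.447 m/s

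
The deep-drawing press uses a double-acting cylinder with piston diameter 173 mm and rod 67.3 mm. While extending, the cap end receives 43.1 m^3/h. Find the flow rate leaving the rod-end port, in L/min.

Q_out ≈ 610 L/min

Cap-side area A_cap = π/4 × (173 mm)² = 23510 mm^2
Rod-side annular area A_ann = π/4 × (173² − 67.3²) = 19950 mm^2
Piston speed v = Q_in/A_cap; rod-end outflow Q_out = v × A_ann = Q_in × A_ann/A_cap.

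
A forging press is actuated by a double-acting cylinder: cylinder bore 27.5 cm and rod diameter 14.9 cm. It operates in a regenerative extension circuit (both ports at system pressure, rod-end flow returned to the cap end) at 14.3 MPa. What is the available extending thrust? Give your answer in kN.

With equal pressure on both faces, forces on the annular region cancel; the net push is pressure × rod cross-section.
Rod cross-section A_rod = π/4 × (14.9 cm)² = 174.4 cm^2
F = P × A_rod

F ≈ 249 kN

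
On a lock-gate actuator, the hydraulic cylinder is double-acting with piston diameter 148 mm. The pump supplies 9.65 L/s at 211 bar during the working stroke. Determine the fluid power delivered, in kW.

W ≈ 204 kW

Hydraulic power = P × Q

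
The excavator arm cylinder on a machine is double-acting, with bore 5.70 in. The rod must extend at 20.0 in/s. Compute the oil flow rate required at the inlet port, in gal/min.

Cap-side area A_cap = π/4 × (5.70 in)² = 25.52 in^2
Q = A × v

Q ≈ 133 gal/min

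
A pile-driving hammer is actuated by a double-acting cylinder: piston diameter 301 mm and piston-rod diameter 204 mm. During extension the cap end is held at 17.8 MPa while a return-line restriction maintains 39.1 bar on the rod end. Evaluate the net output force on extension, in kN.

Cap-side area A_cap = π/4 × (301 mm)² = 71160 mm^2
Rod-side annular area A_ann = π/4 × (301² − 204²) = 38470 mm^2
Net thrust = P_cap·A_cap − P_rod·A_ann = 1267 kN − 150.4 kN

F ≈ 1120 kN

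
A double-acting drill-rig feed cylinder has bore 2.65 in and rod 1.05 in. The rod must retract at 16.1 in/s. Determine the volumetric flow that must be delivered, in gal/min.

Rod-side annular area A_ann = π/4 × (2.65² − 1.05²) = 4.650 in^2
Q = A × v

Q ≈ 19.4 gal/min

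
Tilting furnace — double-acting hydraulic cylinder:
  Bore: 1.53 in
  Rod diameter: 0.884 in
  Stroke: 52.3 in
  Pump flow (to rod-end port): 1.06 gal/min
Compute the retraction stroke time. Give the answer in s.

t ≈ 15.7 s

Rod-side annular area A_ann = π/4 × (1.53² − 0.884²) = 1.225 in^2
Swept volume V = A × L; t = V / Q = A·L / Q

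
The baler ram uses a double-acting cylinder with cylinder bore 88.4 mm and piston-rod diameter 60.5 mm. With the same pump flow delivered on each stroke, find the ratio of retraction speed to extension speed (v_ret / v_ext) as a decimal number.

Cap-side area A_cap = π/4 × (88.4 mm)² = 6138 mm^2
Rod-side annular area A_ann = π/4 × (88.4² − 60.5²) = 3263 mm^2
For equal Q, v ∝ 1/A, so v_ret/v_ext = A_cap/A_ann.

v_ret/v_ext ≈ 1.88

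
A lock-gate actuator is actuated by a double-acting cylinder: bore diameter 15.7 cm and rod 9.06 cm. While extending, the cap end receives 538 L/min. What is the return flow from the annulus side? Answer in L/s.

Cap-side area A_cap = π/4 × (15.7 cm)² = 193.6 cm^2
Rod-side annular area A_ann = π/4 × (15.7² − 9.06²) = 129.1 cm^2
Piston speed v = Q_in/A_cap; rod-end outflow Q_out = v × A_ann = Q_in × A_ann/A_cap.

Q_out ≈ 5.98 L/s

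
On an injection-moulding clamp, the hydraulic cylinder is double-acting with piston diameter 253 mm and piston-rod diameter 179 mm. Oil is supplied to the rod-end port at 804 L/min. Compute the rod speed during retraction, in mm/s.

v ≈ 534 mm/s

Rod-side annular area A_ann = π/4 × (253² − 179²) = 25110 mm^2
Flow into the rod-end port fills the annular volume.
v = Q / A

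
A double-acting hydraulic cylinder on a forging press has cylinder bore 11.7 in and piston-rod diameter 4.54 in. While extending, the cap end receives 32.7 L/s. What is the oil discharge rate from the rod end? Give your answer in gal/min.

Q_out ≈ 440 gal/min

Cap-side area A_cap = π/4 × (11.7 in)² = 107.5 in^2
Rod-side annular area A_ann = π/4 × (11.7² − 4.54²) = 91.32 in^2
Piston speed v = Q_in/A_cap; rod-end outflow Q_out = v × A_ann = Q_in × A_ann/A_cap.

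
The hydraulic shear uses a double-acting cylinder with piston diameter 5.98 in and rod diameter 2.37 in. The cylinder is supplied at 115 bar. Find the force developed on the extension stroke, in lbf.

Cap-side area A_cap = π/4 × (5.98 in)² = 28.09 in^2
F = P × A_cap = 115 bar × A_cap

F ≈ 46800 lbf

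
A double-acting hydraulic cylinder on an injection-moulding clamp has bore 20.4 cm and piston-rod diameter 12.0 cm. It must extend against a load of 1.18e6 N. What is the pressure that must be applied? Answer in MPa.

Cap-side area A_cap = π/4 × (20.4 cm)² = 326.9 cm^2
P = F / A = 1.18e6 N / A

P ≈ 36.1 MPa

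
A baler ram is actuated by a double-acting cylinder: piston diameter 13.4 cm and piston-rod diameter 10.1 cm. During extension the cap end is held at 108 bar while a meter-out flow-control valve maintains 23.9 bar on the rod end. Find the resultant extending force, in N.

Cap-side area A_cap = π/4 × (13.4 cm)² = 141.0 cm^2
Rod-side annular area A_ann = π/4 × (13.4² − 10.1²) = 60.91 cm^2
Net thrust = P_cap·A_cap − P_rod·A_ann = 1.523e5 N − 14560 N

F ≈ 1.38e5 N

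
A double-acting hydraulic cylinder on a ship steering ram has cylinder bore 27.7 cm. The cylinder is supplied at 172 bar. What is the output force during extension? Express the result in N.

F ≈ 1.04e6 N

Cap-side area A_cap = π/4 × (27.7 cm)² = 602.6 cm^2
F = P × A_cap = 172 bar × A_cap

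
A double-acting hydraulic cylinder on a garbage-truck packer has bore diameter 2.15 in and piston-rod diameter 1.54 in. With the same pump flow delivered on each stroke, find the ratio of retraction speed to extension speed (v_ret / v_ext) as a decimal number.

v_ret/v_ext ≈ 2.05

Cap-side area A_cap = π/4 × (2.15 in)² = 3.631 in^2
Rod-side annular area A_ann = π/4 × (2.15² − 1.54²) = 1.768 in^2
For equal Q, v ∝ 1/A, so v_ret/v_ext = A_cap/A_ann.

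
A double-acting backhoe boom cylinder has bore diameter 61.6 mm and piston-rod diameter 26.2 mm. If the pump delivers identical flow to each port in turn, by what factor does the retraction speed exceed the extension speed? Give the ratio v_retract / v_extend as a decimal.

Cap-side area A_cap = π/4 × (61.6 mm)² = 2980 mm^2
Rod-side annular area A_ann = π/4 × (61.6² − 26.2²) = 2441 mm^2
For equal Q, v ∝ 1/A, so v_ret/v_ext = A_cap/A_ann.

v_ret/v_ext ≈ 1.22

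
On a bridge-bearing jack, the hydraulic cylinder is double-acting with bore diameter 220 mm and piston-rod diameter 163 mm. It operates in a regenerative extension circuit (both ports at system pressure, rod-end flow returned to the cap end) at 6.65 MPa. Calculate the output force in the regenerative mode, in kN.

With equal pressure on both faces, forces on the annular region cancel; the net push is pressure × rod cross-section.
Rod cross-section A_rod = π/4 × (163 mm)² = 20870 mm^2
F = P × A_rod

F ≈ 139 kN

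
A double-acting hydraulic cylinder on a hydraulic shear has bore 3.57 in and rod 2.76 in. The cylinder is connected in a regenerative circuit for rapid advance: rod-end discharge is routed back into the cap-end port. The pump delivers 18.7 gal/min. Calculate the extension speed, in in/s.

In regeneration the rod-end outflow joins the pump flow into the cap end, so the net volume the pump must supply per unit advance equals the rod cross-section area.
Rod cross-section A_rod = π/4 × (2.76 in)² = 5.983 in^2
v = Q_pump / A_rod

v ≈ 12.0 in/s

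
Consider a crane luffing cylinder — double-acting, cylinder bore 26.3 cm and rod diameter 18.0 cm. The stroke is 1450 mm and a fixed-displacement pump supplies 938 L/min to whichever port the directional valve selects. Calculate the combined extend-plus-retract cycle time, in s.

Cap-side area A_cap = π/4 × (26.3 cm)² = 543.3 cm^2
Rod-side annular area A_ann = π/4 × (26.3² − 18.0²) = 288.8 cm^2
t_ext = A_cap·L/Q = 5.039 s
t_ret = A_ann·L/Q = 2.678 s
t_cycle = t_ext + t_ret

t ≈ 7.72 s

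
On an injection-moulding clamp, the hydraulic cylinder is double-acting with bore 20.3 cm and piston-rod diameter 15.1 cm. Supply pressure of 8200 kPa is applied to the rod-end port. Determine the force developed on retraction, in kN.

F ≈ 119 kN

Rod-side annular area A_ann = π/4 × (20.3² − 15.1²) = 144.6 cm^2
On retraction the pressure acts on the annular area (bore minus rod).
F = P × A_ann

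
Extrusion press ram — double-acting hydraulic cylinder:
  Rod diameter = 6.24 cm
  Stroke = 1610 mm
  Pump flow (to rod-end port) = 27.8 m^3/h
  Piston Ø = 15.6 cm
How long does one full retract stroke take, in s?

t ≈ 3.35 s

Rod-side annular area A_ann = π/4 × (15.6² − 6.24²) = 160.6 cm^2
Swept volume V = A × L; t = V / Q = A·L / Q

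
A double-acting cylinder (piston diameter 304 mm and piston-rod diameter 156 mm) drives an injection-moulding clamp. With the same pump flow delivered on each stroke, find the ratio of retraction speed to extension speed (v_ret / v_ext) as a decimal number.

v_ret/v_ext ≈ 1.36

Cap-side area A_cap = π/4 × (304 mm)² = 72580 mm^2
Rod-side annular area A_ann = π/4 × (304² − 156²) = 53470 mm^2
For equal Q, v ∝ 1/A, so v_ret/v_ext = A_cap/A_ann.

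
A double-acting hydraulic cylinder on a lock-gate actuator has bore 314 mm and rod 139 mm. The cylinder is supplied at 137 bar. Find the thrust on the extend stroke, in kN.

Cap-side area A_cap = π/4 × (314 mm)² = 77440 mm^2
F = P × A_cap = 137 bar × A_cap

F ≈ 1060 kN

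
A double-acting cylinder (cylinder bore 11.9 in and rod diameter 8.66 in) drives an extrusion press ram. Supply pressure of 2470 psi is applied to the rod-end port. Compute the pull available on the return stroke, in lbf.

F ≈ 1.29e5 lbf

Rod-side annular area A_ann = π/4 × (11.9² − 8.66²) = 52.32 in^2
On retraction the pressure acts on the annular area (bore minus rod).
F = P × A_ann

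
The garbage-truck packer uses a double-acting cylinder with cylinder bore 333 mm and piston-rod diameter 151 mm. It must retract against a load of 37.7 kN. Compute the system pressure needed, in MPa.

Rod-side annular area A_ann = π/4 × (333² − 151²) = 69180 mm^2
Retraction: pressure acts on the annular area.
P = F / A = 37.7 kN / A

P ≈ 0.545 MPa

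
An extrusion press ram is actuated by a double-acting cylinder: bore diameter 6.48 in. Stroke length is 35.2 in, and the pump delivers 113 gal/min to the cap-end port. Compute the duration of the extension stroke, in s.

t ≈ 2.67 s

Cap-side area A_cap = π/4 × (6.48 in)² = 32.98 in^2
Swept volume V = A × L; t = V / Q = A·L / Q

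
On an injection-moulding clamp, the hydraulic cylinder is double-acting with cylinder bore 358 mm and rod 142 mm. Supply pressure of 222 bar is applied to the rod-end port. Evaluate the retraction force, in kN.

F ≈ 1880 kN

Rod-side annular area A_ann = π/4 × (358² − 142²) = 84820 mm^2
On retraction the pressure acts on the annular area (bore minus rod).
F = P × A_ann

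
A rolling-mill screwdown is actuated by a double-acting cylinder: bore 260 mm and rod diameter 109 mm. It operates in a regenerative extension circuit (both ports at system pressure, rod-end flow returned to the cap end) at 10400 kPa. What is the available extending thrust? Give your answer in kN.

With equal pressure on both faces, forces on the annular region cancel; the net push is pressure × rod cross-section.
Rod cross-section A_rod = π/4 × (109 mm)² = 9331 mm^2
F = P × A_rod

F ≈ 97.0 kN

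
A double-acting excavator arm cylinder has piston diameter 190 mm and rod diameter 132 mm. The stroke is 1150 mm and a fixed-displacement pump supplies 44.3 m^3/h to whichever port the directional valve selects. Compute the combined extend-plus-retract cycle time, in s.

t ≈ 4.02 s

Cap-side area A_cap = π/4 × (190 mm)² = 28350 mm^2
Rod-side annular area A_ann = π/4 × (190² − 132²) = 14670 mm^2
t_ext = A_cap·L/Q = 2.650 s
t_ret = A_ann·L/Q = 1.371 s
t_cycle = t_ext + t_ret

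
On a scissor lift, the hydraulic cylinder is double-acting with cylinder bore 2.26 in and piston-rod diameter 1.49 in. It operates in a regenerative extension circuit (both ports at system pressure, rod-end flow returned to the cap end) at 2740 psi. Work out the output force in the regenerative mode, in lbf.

F ≈ 4780 lbf

With equal pressure on both faces, forces on the annular region cancel; the net push is pressure × rod cross-section.
Rod cross-section A_rod = π/4 × (1.49 in)² = 1.744 in^2
F = P × A_rod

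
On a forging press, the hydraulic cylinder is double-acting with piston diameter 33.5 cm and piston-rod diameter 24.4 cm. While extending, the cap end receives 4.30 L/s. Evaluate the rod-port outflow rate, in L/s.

Cap-side area A_cap = π/4 × (33.5 cm)² = 881.4 cm^2
Rod-side annular area A_ann = π/4 × (33.5² − 24.4²) = 413.8 cm^2
Piston speed v = Q_in/A_cap; rod-end outflow Q_out = v × A_ann = Q_in × A_ann/A_cap.

Q_out ≈ 2.02 L/s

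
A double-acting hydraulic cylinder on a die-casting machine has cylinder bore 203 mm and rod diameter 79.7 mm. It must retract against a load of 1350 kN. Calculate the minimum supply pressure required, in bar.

Rod-side annular area A_ann = π/4 × (203² − 79.7²) = 27380 mm^2
Retraction: pressure acts on the annular area.
P = F / A = 1350 kN / A

P ≈ 493 bar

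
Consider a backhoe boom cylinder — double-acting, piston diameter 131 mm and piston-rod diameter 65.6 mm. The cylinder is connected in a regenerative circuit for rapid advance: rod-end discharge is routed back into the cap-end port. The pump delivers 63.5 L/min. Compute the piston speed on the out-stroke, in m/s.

v ≈ 0.313 m/s

In regeneration the rod-end outflow joins the pump flow into the cap end, so the net volume the pump must supply per unit advance equals the rod cross-section area.
Rod cross-section A_rod = π/4 × (65.6 mm)² = 3380 mm^2
v = Q_pump / A_rod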